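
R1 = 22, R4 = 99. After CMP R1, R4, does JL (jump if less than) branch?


Trace:
  R1 = 22, R4 = 99
  CMP R1, R4  → compares 22 vs 99
  JL checks: is 22 less than 99?
  22 < 99, so condition is true
Branch taken: Yes

Yes


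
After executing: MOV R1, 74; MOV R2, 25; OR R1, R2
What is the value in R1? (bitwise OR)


Register state trace:
  MOV R1, 74  → R1 = 74 (0b01001010)
  MOV R2, 25  → R2 = 25 (0b00011001)
  OR R1, R2   → R1 = 74 OR 25 = 91 (0b01011011)
Final: R1 = 91

91


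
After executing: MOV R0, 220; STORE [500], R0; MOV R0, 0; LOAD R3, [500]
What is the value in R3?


Register and memory trace:
  MOV R0, 220  → R0 = 220
  STORE [500], R0  → mem[500] = 220
  MOV R0, 0  → R0 = 0
  LOAD R3, [500]  → R3 = mem[500] = 220
Final: R3 = 220

220


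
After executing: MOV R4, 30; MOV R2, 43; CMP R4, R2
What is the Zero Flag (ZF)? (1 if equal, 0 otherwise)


Register state trace:
  MOV R4, 30  → R4 = 30
  MOV R2, 43  → R2 = 43
  CMP R4, R2  → computes 30 - 43 = -13
  Result is nonzero, so values are not equal
ZF = 0

0


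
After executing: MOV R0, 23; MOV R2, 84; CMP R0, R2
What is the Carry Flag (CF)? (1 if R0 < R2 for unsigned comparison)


Register state trace:
  MOV R0, 23  → R0 = 23
  MOV R2, 84  → R2 = 84
  CMP R0, R2  → unsigned 23 - 84: borrow occurs
  23 < 84, so CF = 1
CF = 1

1


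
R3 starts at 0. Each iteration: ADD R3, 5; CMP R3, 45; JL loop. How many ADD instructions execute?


Loop trace (R3 starts at 0, target 45, step 5):
  ADD #1: R3 = 0 + 5 = 5  → 5 < 45, loop
  ADD #2: R3 = 5 + 5 = 10  → 10 < 45, loop
  ADD #3: R3 = 10 + 5 = 15  → 15 < 45, loop
  ADD #4: R3 = 15 + 5 = 20  → 20 < 45, loop
  ADD #5: R3 = 20 + 5 = 25  → 25 < 45, loop
  ADD #6: R3 = 25 + 5 = 30  → 30 < 45, loop
  ADD #7: R3 = 30 + 5 = 35  → 35 < 45, loop
  ADD #8: R3 = 35 + 5 = 40  → 40 < 45, loop
  ADD #9: R3 = 40 + 5 = 45  → 45 >= 45, exit
Total ADD instructions: 9

9


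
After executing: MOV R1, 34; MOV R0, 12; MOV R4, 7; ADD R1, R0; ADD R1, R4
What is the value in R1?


Register state trace:
  MOV R1, 34  → R1 = 34
  MOV R0, 12  → R0 = 12
  MOV R4, 7  → R4 = 7
  ADD R1, R0  → R1 = 34 + 12 = 46
  ADD R1, R4  → R1 = 46 + 7 = 53
Final: R1 = 53

53


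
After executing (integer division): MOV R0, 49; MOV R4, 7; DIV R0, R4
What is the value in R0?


Register state trace:
  MOV R0, 49  → R0 = 49
  MOV R4, 7  → R4 = 7
  DIV R0, R4  → R0 = 49 // 7 = 7
Final: R0 = 7

7


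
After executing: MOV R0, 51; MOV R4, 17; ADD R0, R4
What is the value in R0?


Register state trace:
  MOV R0, 51  → R0 = 51
  MOV R4, 17  → R4 = 17
  ADD R0, R4  → R0 = 51 + 17 = 68
Final: R0 = 68

68


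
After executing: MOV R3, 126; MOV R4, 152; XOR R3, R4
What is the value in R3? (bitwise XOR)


Register state trace:
  MOV R3, 126  → R3 = 126 (0b01111110)
  MOV R4, 152  → R4 = 152 (0b10011000)
  XOR R3, R4  → R3 = 126 XOR 152 = 230 (0b11100110)
Final: R3 = 230

230


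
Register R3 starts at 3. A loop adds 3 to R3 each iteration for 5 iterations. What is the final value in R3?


Starting value: R3 = 3
  Iter 1: R3 = 3 + 3 = 6
  Iter 2: R3 = 6 + 3 = 9
  Iter 3: R3 = 9 + 3 = 12
  Iter 4: R3 = 12 + 3 = 15
  Iter 5: R3 = 15 + 3 = 18
Final: R3 = 18

18


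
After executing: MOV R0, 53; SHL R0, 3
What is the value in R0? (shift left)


Register state trace:
  MOV R0, 53  → R0 = 53
  SHL R0, 3  → R0 = 53 << 3 = 53 * 2^3 = 424
Final: R0 = 424

424


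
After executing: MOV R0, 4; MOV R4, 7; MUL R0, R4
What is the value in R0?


Register state trace:
  MOV R0, 4  → R0 = 4
  MOV R4, 7  → R4 = 7
  MUL R0, R4  → R0 = 4 * 7 = 28
Final: R0 = 28

28


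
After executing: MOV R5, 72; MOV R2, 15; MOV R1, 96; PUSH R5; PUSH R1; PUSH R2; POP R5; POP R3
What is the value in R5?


Stack trace (top is rightmost):
  MOV R5, 72  → R5 = 72
  MOV R2, 15  → R2 = 15
  MOV R1, 96  → R1 = 96
  PUSH R5  → stack: [72]
  PUSH R1  → stack: [72, 96]
  PUSH R2  → stack: [72, 96, 15]
  POP R5  → R5 = 15, stack: [72, 96]
  POP R3  → R3 = 96, stack: [72]
Final: R5 = 15

15


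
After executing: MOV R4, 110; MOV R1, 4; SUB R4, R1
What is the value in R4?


Register state trace:
  MOV R4, 110  → R4 = 110
  MOV R1, 4  → R1 = 4
  SUB R4, R1  → R4 = 110 - 4 = 106
Final: R4 = 106

106


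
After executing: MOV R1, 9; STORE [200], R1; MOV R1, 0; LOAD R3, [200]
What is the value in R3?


Register and memory trace:
  MOV R1, 9  → R1 = 9
  STORE [200], R1  → mem[200] = 9
  MOV R1, 0  → R1 = 0
  LOAD R3, [200]  → R3 = mem[200] = 9
Final: R3 = 9

9


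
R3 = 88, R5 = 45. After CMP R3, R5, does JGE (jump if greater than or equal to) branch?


Trace:
  R3 = 88, R5 = 45
  CMP R3, R5  → compares 88 vs 45
  JGE checks: is 88 greater than or equal to 45?
  88 > 45, so condition is true
Branch taken: Yes

Yes


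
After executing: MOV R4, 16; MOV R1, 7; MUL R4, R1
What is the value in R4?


Register state trace:
  MOV R4, 16  → R4 = 16
  MOV R1, 7  → R1 = 7
  MUL R4, R1  → R4 = 16 * 7 = 112
Final: R4 = 112

112


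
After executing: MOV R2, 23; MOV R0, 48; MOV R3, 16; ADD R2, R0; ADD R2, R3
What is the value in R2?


Register state trace:
  MOV R2, 23  → R2 = 23
  MOV R0, 48  → R0 = 48
  MOV R3, 16  → R3 = 16
  ADD R2, R0  → R2 = 23 + 48 = 71
  ADD R2, R3  → R2 = 71 + 16 = 87
Final: R2 = 87

87


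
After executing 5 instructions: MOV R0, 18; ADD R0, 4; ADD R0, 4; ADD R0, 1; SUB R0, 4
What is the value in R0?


Register state trace:
  MOV R0, 18  → R0 = 18
  ADD R0, 4  → R0 = 18 + 4 = 22
  ADD R0, 4  → R0 = 22 + 4 = 26
  ADD R0, 1  → R0 = 26 + 1 = 27
  SUB R0, 4  → R0 = 27 - 4 = 23
Final: R0 = 23

23


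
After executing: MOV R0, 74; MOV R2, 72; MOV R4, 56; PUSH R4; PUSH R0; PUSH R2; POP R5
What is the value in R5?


Stack trace (top is rightmost):
  MOV R0, 74  → R0 = 74
  MOV R2, 72  → R2 = 72
  MOV R4, 56  → R4 = 56
  PUSH R4  → stack: [56]
  PUSH R0  → stack: [56, 74]
  PUSH R2  → stack: [56, 74, 72]
  POP R5  → R5 = 72, stack: [56, 74]
Final: R5 = 72

72


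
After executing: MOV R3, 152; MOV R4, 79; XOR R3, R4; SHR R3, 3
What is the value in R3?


Register state trace:
  MOV R3, 152  → R3 = 152 (0b10011000)
  MOV R4, 79  → R4 = 79 (0b01001111)
  XOR R3, R4  → R3 = 152 XOR 79 = 215 (0b11010111)
  SHR R3, 3  → R3 = 215 >> 3 = 26
Final: R3 = 26

26


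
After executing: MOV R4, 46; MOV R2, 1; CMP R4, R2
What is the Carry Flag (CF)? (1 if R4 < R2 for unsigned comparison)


Register state trace:
  MOV R4, 46  → R4 = 46
  MOV R2, 1  → R2 = 1
  CMP R4, R2  → unsigned 46 - 1: no borrow
  46 >= 1, so CF = 0
CF = 0

0


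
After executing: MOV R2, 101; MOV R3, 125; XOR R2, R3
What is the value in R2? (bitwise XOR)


Register state trace:
  MOV R2, 101  → R2 = 101 (0b01100101)
  MOV R3, 125  → R3 = 125 (0b01111101)
  XOR R2, R3  → R2 = 101 XOR 125 = 24 (0b00011000)
Final: R2 = 24

24


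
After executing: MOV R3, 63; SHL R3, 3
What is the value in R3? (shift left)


Register state trace:
  MOV R3, 63  → R3 = 63
  SHL R3, 3  → R3 = 63 << 3 = 63 * 2^3 = 504
Final: R3 = 504

504


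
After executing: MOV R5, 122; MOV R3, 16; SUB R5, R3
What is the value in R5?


Register state trace:
  MOV R5, 122  → R5 = 122
  MOV R3, 16  → R3 = 16
  SUB R5, R3  → R5 = 122 - 16 = 106
Final: R5 = 106

106


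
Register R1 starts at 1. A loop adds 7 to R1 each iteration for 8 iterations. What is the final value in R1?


Starting value: R1 = 1
  Iter 1: R1 = 1 + 7 = 8
  Iter 2: R1 = 8 + 7 = 15
  Iter 3: R1 = 15 + 7 = 22
  Iter 4: R1 = 22 + 7 = 29
  Iter 5: R1 = 29 + 7 = 36
  Iter 6: R1 = 36 + 7 = 43
  Iter 7: R1 = 43 + 7 = 50
  Iter 8: R1 = 50 + 7 = 57
Final: R1 = 57

57


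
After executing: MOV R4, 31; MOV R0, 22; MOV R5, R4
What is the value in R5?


Register state trace:
  MOV R4, 31  → R4 = 31
  MOV R0, 22  → R0 = 22
  MOV R5, R4  → R5 = 31
Final: R5 = 31

31


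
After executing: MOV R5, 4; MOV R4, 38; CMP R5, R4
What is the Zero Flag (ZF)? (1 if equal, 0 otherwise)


Register state trace:
  MOV R5, 4  → R5 = 4
  MOV R4, 38  → R4 = 38
  CMP R5, R4  → computes 4 - 38 = -34
  Result is nonzero, so values are not equal
ZF = 0

0


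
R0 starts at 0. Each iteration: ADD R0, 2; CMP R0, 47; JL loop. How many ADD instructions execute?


Loop trace (R0 starts at 0, target 47, step 2):
  ADD #1: R0 = 0 + 2 = 2  → 2 < 47, loop
  ADD #2: R0 = 2 + 2 = 4  → 4 < 47, loop
  ADD #3: R0 = 4 + 2 = 6  → 6 < 47, loop
  ADD #4: R0 = 6 + 2 = 8  → 8 < 47, loop
  ADD #5: R0 = 8 + 2 = 10  → 10 < 47, loop
  ADD #6: R0 = 10 + 2 = 12  → 12 < 47, loop
  ADD #7: R0 = 12 + 2 = 14  → 14 < 47, loop
  ADD #8: R0 = 14 + 2 = 16  → 16 < 47, loop
  ADD #9: R0 = 16 + 2 = 18  → 18 < 47, loop
  ADD #10: R0 = 18 + 2 = 20  → 20 < 47, loop
  ADD #11: R0 = 20 + 2 = 22  → 22 < 47, loop
  ADD #12: R0 = 22 + 2 = 24  → 24 < 47, loop
  ADD #13: R0 = 24 + 2 = 26  → 26 < 47, loop
  ADD #14: R0 = 26 + 2 = 28  → 28 < 47, loop
  ADD #15: R0 = 28 + 2 = 30  → 30 < 47, loop
  ADD #16: R0 = 30 + 2 = 32  → 32 < 47, loop
  ADD #17: R0 = 32 + 2 = 34  → 34 < 47, loop
  ADD #18: R0 = 34 + 2 = 36  → 36 < 47, loop
  ADD #19: R0 = 36 + 2 = 38  → 38 < 47, loop
  ADD #20: R0 = 38 + 2 = 40  → 40 < 47, loop
  ADD #21: R0 = 40 + 2 = 42  → 42 < 47, loop
  ADD #22: R0 = 42 + 2 = 44  → 44 < 47, loop
  ADD #23: R0 = 44 + 2 = 46  → 46 < 47, loop
  ADD #24: R0 = 46 + 2 = 48  → 48 >= 47, exit
Total ADD instructions: 24

24


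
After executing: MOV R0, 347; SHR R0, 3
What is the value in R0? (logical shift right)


Register state trace:
  MOV R0, 347  → R0 = 347
  SHR R0, 3  → R0 = 347 >> 3 = 347 // 2^3 = 43
Final: R0 = 43

43


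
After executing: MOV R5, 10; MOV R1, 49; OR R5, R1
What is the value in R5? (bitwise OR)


Register state trace:
  MOV R5, 10  → R5 = 10 (0b00001010)
  MOV R1, 49  → R1 = 49 (0b00110001)
  OR R5, R1   → R5 = 10 OR 49 = 59 (0b00111011)
Final: R5 = 59

59


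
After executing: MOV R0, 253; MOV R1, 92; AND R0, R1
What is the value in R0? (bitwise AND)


Register state trace:
  MOV R0, 253  → R0 = 253 (0b11111101)
  MOV R1, 92  → R1 = 92 (0b01011100)
  AND R0, R1  → R0 = 253 AND 92 = 92 (0b01011100)
Final: R0 = 92

92


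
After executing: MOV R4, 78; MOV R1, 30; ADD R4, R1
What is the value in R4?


Register state trace:
  MOV R4, 78  → R4 = 78
  MOV R1, 30  → R1 = 30
  ADD R4, R1  → R4 = 78 + 30 = 108
Final: R4 = 108

108


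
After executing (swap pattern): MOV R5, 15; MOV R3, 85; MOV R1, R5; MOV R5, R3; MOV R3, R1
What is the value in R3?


Register state trace (swap pattern):
  MOV R5, 15  → R5 = 15
  MOV R3, 85  → R3 = 85
  MOV R1, R5  → R1 = 15  (save R5)
  MOV R5, R3  → R5 = 85  (R5 gets R3's value)
  MOV R3, R1  → R3 = 15  (R3 gets saved value)
Final: R3 = 15

15


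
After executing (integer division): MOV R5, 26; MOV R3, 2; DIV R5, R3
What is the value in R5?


Register state trace:
  MOV R5, 26  → R5 = 26
  MOV R3, 2  → R3 = 2
  DIV R5, R3  → R5 = 26 // 2 = 13
Final: R5 = 13

13


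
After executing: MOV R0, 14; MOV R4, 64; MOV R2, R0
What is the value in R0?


Register state trace:
  MOV R0, 14  → R0 = 14
  MOV R4, 64  → R4 = 64
  MOV R2, R0  → R2 = 14
Final: R0 = 14

14


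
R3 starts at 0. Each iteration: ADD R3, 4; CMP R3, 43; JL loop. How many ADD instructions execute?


Loop trace (R3 starts at 0, target 43, step 4):
  ADD #1: R3 = 0 + 4 = 4  → 4 < 43, loop
  ADD #2: R3 = 4 + 4 = 8  → 8 < 43, loop
  ADD #3: R3 = 8 + 4 = 12  → 12 < 43, loop
  ADD #4: R3 = 12 + 4 = 16  → 16 < 43, loop
  ADD #5: R3 = 16 + 4 = 20  → 20 < 43, loop
  ADD #6: R3 = 20 + 4 = 24  → 24 < 43, loop
  ADD #7: R3 = 24 + 4 = 28  → 28 < 43, loop
  ADD #8: R3 = 28 + 4 = 32  → 32 < 43, loop
  ADD #9: R3 = 32 + 4 = 36  → 36 < 43, loop
  ADD #10: R3 = 36 + 4 = 40  → 40 < 43, loop
  ADD #11: R3 = 40 + 4 = 44  → 44 >= 43, exit
Total ADD instructions: 11

11


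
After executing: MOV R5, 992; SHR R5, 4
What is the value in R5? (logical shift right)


Register state trace:
  MOV R5, 992  → R5 = 992
  SHR R5, 4  → R5 = 992 >> 4 = 992 // 2^4 = 62
Final: R5 = 62

62


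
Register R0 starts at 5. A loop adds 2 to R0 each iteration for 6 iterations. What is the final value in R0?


Starting value: R0 = 5
  Iter 1: R0 = 5 + 2 = 7
  Iter 2: R0 = 7 + 2 = 9
  Iter 3: R0 = 9 + 2 = 11
  Iter 4: R0 = 11 + 2 = 13
  Iter 5: R0 = 13 + 2 = 15
  Iter 6: R0 = 15 + 2 = 17
Final: R0 = 17

17


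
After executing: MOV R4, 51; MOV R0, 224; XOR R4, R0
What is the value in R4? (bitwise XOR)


Register state trace:
  MOV R4, 51  → R4 = 51 (0b00110011)
  MOV R0, 224  → R0 = 224 (0b11100000)
  XOR R4, R0  → R4 = 51 XOR 224 = 211 (0b11010011)
Final: R4 = 211

211


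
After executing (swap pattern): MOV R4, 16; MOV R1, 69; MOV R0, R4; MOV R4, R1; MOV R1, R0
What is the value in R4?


Register state trace (swap pattern):
  MOV R4, 16  → R4 = 16
  MOV R1, 69  → R1 = 69
  MOV R0, R4  → R0 = 16  (save R4)
  MOV R4, R1  → R4 = 69  (R4 gets R1's value)
  MOV R1, R0  → R1 = 16  (R1 gets saved value)
Final: R4 = 69

69


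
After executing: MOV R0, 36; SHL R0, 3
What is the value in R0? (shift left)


Register state trace:
  MOV R0, 36  → R0 = 36
  SHL R0, 3  → R0 = 36 << 3 = 36 * 2^3 = 288
Final: R0 = 288

288


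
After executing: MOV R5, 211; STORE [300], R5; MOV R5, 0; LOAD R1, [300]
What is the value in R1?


Register and memory trace:
  MOV R5, 211  → R5 = 211
  STORE [300], R5  → mem[300] = 211
  MOV R5, 0  → R5 = 0
  LOAD R1, [300]  → R1 = mem[300] = 211
Final: R1 = 211

211


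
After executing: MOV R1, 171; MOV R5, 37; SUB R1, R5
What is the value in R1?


Register state trace:
  MOV R1, 171  → R1 = 171
  MOV R5, 37  → R5 = 37
  SUB R1, R5  → R1 = 171 - 37 = 134
Final: R1 = 134

134


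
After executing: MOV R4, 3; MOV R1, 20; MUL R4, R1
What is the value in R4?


Register state trace:
  MOV R4, 3  → R4 = 3
  MOV R1, 20  → R1 = 20
  MUL R4, R1  → R4 = 3 * 20 = 60
Final: R4 = 60

60


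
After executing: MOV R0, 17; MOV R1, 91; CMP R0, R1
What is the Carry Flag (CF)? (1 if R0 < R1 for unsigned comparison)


Register state trace:
  MOV R0, 17  → R0 = 17
  MOV R1, 91  → R1 = 91
  CMP R0, R1  → unsigned 17 - 91: borrow occurs
  17 < 91, so CF = 1
CF = 1

1


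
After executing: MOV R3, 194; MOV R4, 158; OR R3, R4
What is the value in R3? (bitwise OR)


Register state trace:
  MOV R3, 194  → R3 = 194 (0b11000010)
  MOV R4, 158  → R4 = 158 (0b10011110)
  OR R3, R4   → R3 = 194 OR 158 = 222 (0b11011110)
Final: R3 = 222

222


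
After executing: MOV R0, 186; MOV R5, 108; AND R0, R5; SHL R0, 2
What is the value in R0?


Register state trace:
  MOV R0, 186  → R0 = 186 (0b10111010)
  MOV R5, 108  → R5 = 108 (0b01101100)
  AND R0, R5  → R0 = 186 AND 108 = 40 (0b00101000)
  SHL R0, 2  → R0 = 40 << 2 = 160
Final: R0 = 160

160


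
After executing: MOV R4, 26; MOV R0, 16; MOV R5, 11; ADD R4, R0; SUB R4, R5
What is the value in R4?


Register state trace:
  MOV R4, 26  → R4 = 26
  MOV R0, 16  → R0 = 16
  MOV R5, 11  → R5 = 11
  ADD R4, R0  → R4 = 26 + 16 = 42
  SUB R4, R5  → R4 = 42 - 11 = 31
Final: R4 = 31

31


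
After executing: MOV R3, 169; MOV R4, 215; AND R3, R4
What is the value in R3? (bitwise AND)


Register state trace:
  MOV R3, 169  → R3 = 169 (0b10101001)
  MOV R4, 215  → R4 = 215 (0b11010111)
  AND R3, R4  → R3 = 169 AND 215 = 129 (0b10000001)
Final: R3 = 129

129


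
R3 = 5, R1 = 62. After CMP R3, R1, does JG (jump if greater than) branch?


Trace:
  R3 = 5, R1 = 62
  CMP R3, R1  → compares 5 vs 62
  JG checks: is 5 greater than 62?
  5 < 62, so condition is false
Branch taken: No

No


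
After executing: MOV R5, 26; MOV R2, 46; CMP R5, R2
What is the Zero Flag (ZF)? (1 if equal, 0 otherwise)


Register state trace:
  MOV R5, 26  → R5 = 26
  MOV R2, 46  → R2 = 46
  CMP R5, R2  → computes 26 - 46 = -20
  Result is nonzero, so values are not equal
ZF = 0

0


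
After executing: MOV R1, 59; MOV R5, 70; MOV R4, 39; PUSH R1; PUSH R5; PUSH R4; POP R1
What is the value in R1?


Stack trace (top is rightmost):
  MOV R1, 59  → R1 = 59
  MOV R5, 70  → R5 = 70
  MOV R4, 39  → R4 = 39
  PUSH R1  → stack: [59]
  PUSH R5  → stack: [59, 70]
  PUSH R4  → stack: [59, 70, 39]
  POP R1  → R1 = 39, stack: [59, 70]
Final: R1 = 39

39


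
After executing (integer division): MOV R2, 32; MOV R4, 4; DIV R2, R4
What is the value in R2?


Register state trace:
  MOV R2, 32  → R2 = 32
  MOV R4, 4  → R4 = 4
  DIV R2, R4  → R2 = 32 // 4 = 8
Final: R2 = 8

8


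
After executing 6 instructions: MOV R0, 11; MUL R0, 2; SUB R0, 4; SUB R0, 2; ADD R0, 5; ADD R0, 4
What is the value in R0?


Register state trace:
  MOV R0, 11  → R0 = 11
  MUL R0, 2  → R0 = 11 * 2 = 22
  SUB R0, 4  → R0 = 22 - 4 = 18
  SUB R0, 2  → R0 = 18 - 2 = 16
  ADD R0, 5  → R0 = 16 + 5 = 21
  ADD R0, 4  → R0 = 21 + 4 = 25
Final: R0 = 25

25


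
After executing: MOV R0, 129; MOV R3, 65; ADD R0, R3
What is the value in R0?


Register state trace:
  MOV R0, 129  → R0 = 129
  MOV R3, 65  → R3 = 65
  ADD R0, R3  → R0 = 129 + 65 = 194
Final: R0 = 194

194


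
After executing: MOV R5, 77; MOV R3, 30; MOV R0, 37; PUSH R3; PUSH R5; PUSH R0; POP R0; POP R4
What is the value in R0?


Stack trace (top is rightmost):
  MOV R5, 77  → R5 = 77
  MOV R3, 30  → R3 = 30
  MOV R0, 37  → R0 = 37
  PUSH R3  → stack: [30]
  PUSH R5  → stack: [30, 77]
  PUSH R0  → stack: [30, 77, 37]
  POP R0  → R0 = 37, stack: [30, 77]
  POP R4  → R4 = 77, stack: [30]
Final: R0 = 37

37


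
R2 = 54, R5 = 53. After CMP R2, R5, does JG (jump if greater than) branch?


Trace:
  R2 = 54, R5 = 53
  CMP R2, R5  → compares 54 vs 53
  JG checks: is 54 greater than 53?
  54 > 53, so condition is true
Branch taken: Yes

Yes


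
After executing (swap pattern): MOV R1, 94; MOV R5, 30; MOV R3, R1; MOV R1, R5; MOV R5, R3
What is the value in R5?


Register state trace (swap pattern):
  MOV R1, 94  → R1 = 94
  MOV R5, 30  → R5 = 30
  MOV R3, R1  → R3 = 94  (save R1)
  MOV R1, R5  → R1 = 30  (R1 gets R5's value)
  MOV R5, R3  → R5 = 94  (R5 gets saved value)
Final: R5 = 94

94


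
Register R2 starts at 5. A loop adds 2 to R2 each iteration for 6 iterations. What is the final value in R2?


Starting value: R2 = 5
  Iter 1: R2 = 5 + 2 = 7
  Iter 2: R2 = 7 + 2 = 9
  Iter 3: R2 = 9 + 2 = 11
  Iter 4: R2 = 11 + 2 = 13
  Iter 5: R2 = 13 + 2 = 15
  Iter 6: R2 = 15 + 2 = 17
Final: R2 = 17

17


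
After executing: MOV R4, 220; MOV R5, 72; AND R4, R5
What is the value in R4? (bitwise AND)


Register state trace:
  MOV R4, 220  → R4 = 220 (0b11011100)
  MOV R5, 72  → R5 = 72 (0b01001000)
  AND R4, R5  → R4 = 220 AND 72 = 72 (0b01001000)
Final: R4 = 72

72


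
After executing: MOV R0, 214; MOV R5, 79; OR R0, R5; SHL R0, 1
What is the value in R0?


Register state trace:
  MOV R0, 214  → R0 = 214 (0b11010110)
  MOV R5, 79  → R5 = 79 (0b01001111)
  OR R0, R5  → R0 = 214 OR 79 = 223 (0b11011111)
  SHL R0, 1  → R0 = 223 << 1 = 446
Final: R0 = 446

446


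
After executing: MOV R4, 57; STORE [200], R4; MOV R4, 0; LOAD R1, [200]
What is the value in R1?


Register and memory trace:
  MOV R4, 57  → R4 = 57
  STORE [200], R4  → mem[200] = 57
  MOV R4, 0  → R4 = 0
  LOAD R1, [200]  → R1 = mem[200] = 57
Final: R1 = 57

57


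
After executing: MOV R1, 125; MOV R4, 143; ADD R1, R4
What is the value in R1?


Register state trace:
  MOV R1, 125  → R1 = 125
  MOV R4, 143  → R4 = 143
  ADD R1, R4  → R1 = 125 + 143 = 268
Final: R1 = 268

268


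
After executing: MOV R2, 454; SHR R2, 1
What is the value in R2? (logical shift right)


Register state trace:
  MOV R2, 454  → R2 = 454
  SHR R2, 1  → R2 = 454 >> 1 = 454 // 2^1 = 227
Final: R2 = 227

227


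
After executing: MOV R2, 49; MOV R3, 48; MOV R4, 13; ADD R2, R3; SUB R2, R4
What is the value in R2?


Register state trace:
  MOV R2, 49  → R2 = 49
  MOV R3, 48  → R3 = 48
  MOV R4, 13  → R4 = 13
  ADD R2, R3  → R2 = 49 + 48 = 97
  SUB R2, R4  → R2 = 97 - 13 = 84
Final: R2 = 84

84


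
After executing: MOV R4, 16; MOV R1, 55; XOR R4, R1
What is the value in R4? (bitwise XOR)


Register state trace:
  MOV R4, 16  → R4 = 16 (0b00010000)
  MOV R1, 55  → R1 = 55 (0b00110111)
  XOR R4, R1  → R4 = 16 XOR 55 = 39 (0b00100111)
Final: R4 = 39

39


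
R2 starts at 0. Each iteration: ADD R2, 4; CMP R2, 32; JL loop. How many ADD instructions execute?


Loop trace (R2 starts at 0, target 32, step 4):
  ADD #1: R2 = 0 + 4 = 4  → 4 < 32, loop
  ADD #2: R2 = 4 + 4 = 8  → 8 < 32, loop
  ADD #3: R2 = 8 + 4 = 12  → 12 < 32, loop
  ADD #4: R2 = 12 + 4 = 16  → 16 < 32, loop
  ADD #5: R2 = 16 + 4 = 20  → 20 < 32, loop
  ADD #6: R2 = 20 + 4 = 24  → 24 < 32, loop
  ADD #7: R2 = 24 + 4 = 28  → 28 < 32, loop
  ADD #8: R2 = 28 + 4 = 32  → 32 >= 32, exit
Total ADD instructions: 8

8


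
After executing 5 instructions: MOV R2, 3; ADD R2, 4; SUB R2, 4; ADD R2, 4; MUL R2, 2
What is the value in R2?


Register state trace:
  MOV R2, 3  → R2 = 3
  ADD R2, 4  → R2 = 3 + 4 = 7
  SUB R2, 4  → R2 = 7 - 4 = 3
  ADD R2, 4  → R2 = 3 + 4 = 7
  MUL R2, 2  → R2 = 7 * 2 = 14
Final: R2 = 14

14


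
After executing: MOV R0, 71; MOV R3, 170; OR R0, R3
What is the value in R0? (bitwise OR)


Register state trace:
  MOV R0, 71  → R0 = 71 (0b01000111)
  MOV R3, 170  → R3 = 170 (0b10101010)
  OR R0, R3   → R0 = 71 OR 170 = 239 (0b11101111)
Final: R0 = 239

239


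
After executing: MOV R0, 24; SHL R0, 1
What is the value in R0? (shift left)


Register state trace:
  MOV R0, 24  → R0 = 24
  SHL R0, 1  → R0 = 24 << 1 = 24 * 2^1 = 48
Final: R0 = 48

48


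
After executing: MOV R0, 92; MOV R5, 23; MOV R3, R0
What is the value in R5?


Register state trace:
  MOV R0, 92  → R0 = 92
  MOV R5, 23  → R5 = 23
  MOV R3, R0  → R3 = 92
Final: R5 = 23

23


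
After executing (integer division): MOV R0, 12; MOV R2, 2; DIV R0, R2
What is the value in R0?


Register state trace:
  MOV R0, 12  → R0 = 12
  MOV R2, 2  → R2 = 2
  DIV R0, R2  → R0 = 12 // 2 = 6
Final: R0 = 6

6


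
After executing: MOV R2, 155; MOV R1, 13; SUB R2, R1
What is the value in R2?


Register state trace:
  MOV R2, 155  → R2 = 155
  MOV R1, 13  → R1 = 13
  SUB R2, R1  → R2 = 155 - 13 = 142
Final: R2 = 142

142


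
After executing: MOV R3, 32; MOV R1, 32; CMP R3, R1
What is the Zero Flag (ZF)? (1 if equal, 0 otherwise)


Register state trace:
  MOV R3, 32  → R3 = 32
  MOV R1, 32  → R1 = 32
  CMP R3, R1  → computes 32 - 32 = 0
  Result is zero, so values are equal
ZF = 1

1


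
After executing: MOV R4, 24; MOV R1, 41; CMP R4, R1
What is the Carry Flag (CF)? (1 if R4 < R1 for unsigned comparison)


Register state trace:
  MOV R4, 24  → R4 = 24
  MOV R1, 41  → R1 = 41
  CMP R4, R1  → unsigned 24 - 41: borrow occurs
  24 < 41, so CF = 1
CF = 1

1


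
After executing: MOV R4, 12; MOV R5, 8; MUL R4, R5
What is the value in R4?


Register state trace:
  MOV R4, 12  → R4 = 12
  MOV R5, 8  → R5 = 8
  MUL R4, R5  → R4 = 12 * 8 = 96
Final: R4 = 96

96


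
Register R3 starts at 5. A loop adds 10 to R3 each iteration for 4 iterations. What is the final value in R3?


Starting value: R3 = 5
  Iter 1: R3 = 5 + 10 = 15
  Iter 2: R3 = 15 + 10 = 25
  Iter 3: R3 = 25 + 10 = 35
  Iter 4: R3 = 35 + 10 = 45
Final: R3 = 45

45


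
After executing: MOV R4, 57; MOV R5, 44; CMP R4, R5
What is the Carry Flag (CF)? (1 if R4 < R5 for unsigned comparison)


Register state trace:
  MOV R4, 57  → R4 = 57
  MOV R5, 44  → R5 = 44
  CMP R4, R5  → unsigned 57 - 44: no borrow
  57 >= 44, so CF = 0
CF = 0

0


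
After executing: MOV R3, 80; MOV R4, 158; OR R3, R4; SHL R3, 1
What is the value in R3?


Register state trace:
  MOV R3, 80  → R3 = 80 (0b01010000)
  MOV R4, 158  → R4 = 158 (0b10011110)
  OR R3, R4  → R3 = 80 OR 158 = 222 (0b11011110)
  SHL R3, 1  → R3 = 222 << 1 = 444
Final: R3 = 444

444


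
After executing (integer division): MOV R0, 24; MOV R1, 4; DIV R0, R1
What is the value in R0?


Register state trace:
  MOV R0, 24  → R0 = 24
  MOV R1, 4  → R1 = 4
  DIV R0, R1  → R0 = 24 // 4 = 6
Final: R0 = 6

6


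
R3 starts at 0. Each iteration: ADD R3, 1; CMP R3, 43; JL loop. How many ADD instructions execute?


Loop trace (R3 starts at 0, target 43, step 1):
  ADD #1: R3 = 0 + 1 = 1  → 1 < 43, loop
  ADD #2: R3 = 1 + 1 = 2  → 2 < 43, loop
  ADD #3: R3 = 2 + 1 = 3  → 3 < 43, loop
  ADD #4: R3 = 3 + 1 = 4  → 4 < 43, loop
  ADD #5: R3 = 4 + 1 = 5  → 5 < 43, loop
  ADD #6: R3 = 5 + 1 = 6  → 6 < 43, loop
  ADD #7: R3 = 6 + 1 = 7  → 7 < 43, loop
  ADD #8: R3 = 7 + 1 = 8  → 8 < 43, loop
  ADD #9: R3 = 8 + 1 = 9  → 9 < 43, loop
  ADD #10: R3 = 9 + 1 = 10  → 10 < 43, loop
  ADD #11: R3 = 10 + 1 = 11  → 11 < 43, loop
  ADD #12: R3 = 11 + 1 = 12  → 12 < 43, loop
  ADD #13: R3 = 12 + 1 = 13  → 13 < 43, loop
  ADD #14: R3 = 13 + 1 = 14  → 14 < 43, loop
  ADD #15: R3 = 14 + 1 = 15  → 15 < 43, loop
  ADD #16: R3 = 15 + 1 = 16  → 16 < 43, loop
  ADD #17: R3 = 16 + 1 = 17  → 17 < 43, loop
  ADD #18: R3 = 17 + 1 = 18  → 18 < 43, loop
  ADD #19: R3 = 18 + 1 = 19  → 19 < 43, loop
  ADD #20: R3 = 19 + 1 = 20  → 20 < 43, loop
  ADD #21: R3 = 20 + 1 = 21  → 21 < 43, loop
  ADD #22: R3 = 21 + 1 = 22  → 22 < 43, loop
  ADD #23: R3 = 22 + 1 = 23  → 23 < 43, loop
  ADD #24: R3 = 23 + 1 = 24  → 24 < 43, loop
  ADD #25: R3 = 24 + 1 = 25  → 25 < 43, loop
  ADD #26: R3 = 25 + 1 = 26  → 26 < 43, loop
  ADD #27: R3 = 26 + 1 = 27  → 27 < 43, loop
  ADD #28: R3 = 27 + 1 = 28  → 28 < 43, loop
  ADD #29: R3 = 28 + 1 = 29  → 29 < 43, loop
  ADD #30: R3 = 29 + 1 = 30  → 30 < 43, loop
  ADD #31: R3 = 30 + 1 = 31  → 31 < 43, loop
  ADD #32: R3 = 31 + 1 = 32  → 32 < 43, loop
  ADD #33: R3 = 32 + 1 = 33  → 33 < 43, loop
  ADD #34: R3 = 33 + 1 = 34  → 34 < 43, loop
  ADD #35: R3 = 34 + 1 = 35  → 35 < 43, loop
  ADD #36: R3 = 35 + 1 = 36  → 36 < 43, loop
  ADD #37: R3 = 36 + 1 = 37  → 37 < 43, loop
  ADD #38: R3 = 37 + 1 = 38  → 38 < 43, loop
  ADD #39: R3 = 38 + 1 = 39  → 39 < 43, loop
  ADD #40: R3 = 39 + 1 = 40  → 40 < 43, loop
  ADD #41: R3 = 40 + 1 = 41  → 41 < 43, loop
  ADD #42: R3 = 41 + 1 = 42  → 42 < 43, loop
  ADD #43: R3 = 42 + 1 = 43  → 43 >= 43, exit
Total ADD instructions: 43

43


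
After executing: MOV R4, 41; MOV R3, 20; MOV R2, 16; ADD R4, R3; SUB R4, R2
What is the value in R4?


Register state trace:
  MOV R4, 41  → R4 = 41
  MOV R3, 20  → R3 = 20
  MOV R2, 16  → R2 = 16
  ADD R4, R3  → R4 = 41 + 20 = 61
  SUB R4, R2  → R4 = 61 - 16 = 45
Final: R4 = 45

45


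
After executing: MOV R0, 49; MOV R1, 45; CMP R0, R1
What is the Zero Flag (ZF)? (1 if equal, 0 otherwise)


Register state trace:
  MOV R0, 49  → R0 = 49
  MOV R1, 45  → R1 = 45
  CMP R0, R1  → computes 49 - 45 = 4
  Result is nonzero, so values are not equal
ZF = 0

0


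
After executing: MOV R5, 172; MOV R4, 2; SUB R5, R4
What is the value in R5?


Register state trace:
  MOV R5, 172  → R5 = 172
  MOV R4, 2  → R4 = 2
  SUB R5, R4  → R5 = 172 - 2 = 170
Final: R5 = 170

170


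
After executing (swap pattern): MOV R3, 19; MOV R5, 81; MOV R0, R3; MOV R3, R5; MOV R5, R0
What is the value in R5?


Register state trace (swap pattern):
  MOV R3, 19  → R3 = 19
  MOV R5, 81  → R5 = 81
  MOV R0, R3  → R0 = 19  (save R3)
  MOV R3, R5  → R3 = 81  (R3 gets R5's value)
  MOV R5, R0  → R5 = 19  (R5 gets saved value)
Final: R5 = 19

19


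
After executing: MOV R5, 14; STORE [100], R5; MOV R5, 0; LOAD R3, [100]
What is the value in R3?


Register and memory trace:
  MOV R5, 14  → R5 = 14
  STORE [100], R5  → mem[100] = 14
  MOV R5, 0  → R5 = 0
  LOAD R3, [100]  → R3 = mem[100] = 14
Final: R3 = 14

14


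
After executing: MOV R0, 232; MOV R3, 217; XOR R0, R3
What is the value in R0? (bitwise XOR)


Register state trace:
  MOV R0, 232  → R0 = 232 (0b11101000)
  MOV R3, 217  → R3 = 217 (0b11011001)
  XOR R0, R3  → R0 = 232 XOR 217 = 49 (0b00110001)
Final: R0 = 49

49


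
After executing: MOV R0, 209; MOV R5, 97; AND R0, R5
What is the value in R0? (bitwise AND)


Register state trace:
  MOV R0, 209  → R0 = 209 (0b11010001)
  MOV R5, 97  → R5 = 97 (0b01100001)
  AND R0, R5  → R0 = 209 AND 97 = 65 (0b01000001)
Final: R0 = 65

65


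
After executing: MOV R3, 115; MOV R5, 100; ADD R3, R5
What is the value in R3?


Register state trace:
  MOV R3, 115  → R3 = 115
  MOV R5, 100  → R5 = 100
  ADD R3, R5  → R3 = 115 + 100 = 215
Final: R3 = 215

215


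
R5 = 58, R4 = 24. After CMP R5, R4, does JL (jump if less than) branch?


Trace:
  R5 = 58, R4 = 24
  CMP R5, R4  → compares 58 vs 24
  JL checks: is 58 less than 24?
  58 > 24, so condition is false
Branch taken: No

No


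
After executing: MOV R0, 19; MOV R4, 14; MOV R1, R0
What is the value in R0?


Register state trace:
  MOV R0, 19  → R0 = 19
  MOV R4, 14  → R4 = 14
  MOV R1, R0  → R1 = 19
Final: R0 = 19

19


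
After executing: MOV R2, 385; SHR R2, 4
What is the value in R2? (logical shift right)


Register state trace:
  MOV R2, 385  → R2 = 385
  SHR R2, 4  → R2 = 385 >> 4 = 385 // 2^4 = 24
Final: R2 = 24

24


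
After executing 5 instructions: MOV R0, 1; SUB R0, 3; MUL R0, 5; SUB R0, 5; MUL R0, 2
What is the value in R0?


Register state trace:
  MOV R0, 1  → R0 = 1
  SUB R0, 3  → R0 = 1 - 3 = -2
  MUL R0, 5  → R0 = -2 * 5 = -10
  SUB R0, 5  → R0 = -10 - 5 = -15
  MUL R0, 2  → R0 = -15 * 2 = -30
Final: R0 = -30

-30


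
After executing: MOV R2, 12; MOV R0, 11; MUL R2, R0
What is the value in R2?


Register state trace:
  MOV R2, 12  → R2 = 12
  MOV R0, 11  → R0 = 11
  MUL R2, R0  → R2 = 12 * 11 = 132
Final: R2 = 132

132


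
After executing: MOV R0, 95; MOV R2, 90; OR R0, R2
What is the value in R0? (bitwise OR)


Register state trace:
  MOV R0, 95  → R0 = 95 (0b01011111)
  MOV R2, 90  → R2 = 90 (0b01011010)
  OR R0, R2   → R0 = 95 OR 90 = 95 (0b01011111)
Final: R0 = 95

95


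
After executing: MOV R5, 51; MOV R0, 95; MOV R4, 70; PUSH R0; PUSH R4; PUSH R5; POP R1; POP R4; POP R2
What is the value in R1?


Stack trace (top is rightmost):
  MOV R5, 51  → R5 = 51
  MOV R0, 95  → R0 = 95
  MOV R4, 70  → R4 = 70
  PUSH R0  → stack: [95]
  PUSH R4  → stack: [95, 70]
  PUSH R5  → stack: [95, 70, 51]
  POP R1  → R1 = 51, stack: [95, 70]
  POP R4  → R4 = 70, stack: [95]
  POP R2  → R2 = 95, stack: []
Final: R1 = 51

51


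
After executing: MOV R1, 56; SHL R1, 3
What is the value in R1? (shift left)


Register state trace:
  MOV R1, 56  → R1 = 56
  SHL R1, 3  → R1 = 56 << 3 = 56 * 2^3 = 448
Final: R1 = 448

448


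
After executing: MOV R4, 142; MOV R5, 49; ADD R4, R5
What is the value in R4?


Register state trace:
  MOV R4, 142  → R4 = 142
  MOV R5, 49  → R5 = 49
  ADD R4, R5  → R4 = 142 + 49 = 191
Final: R4 = 191

191


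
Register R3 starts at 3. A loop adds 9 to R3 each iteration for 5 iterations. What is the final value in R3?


Starting value: R3 = 3
  Iter 1: R3 = 3 + 9 = 12
  Iter 2: R3 = 12 + 9 = 21
  Iter 3: R3 = 21 + 9 = 30
  Iter 4: R3 = 30 + 9 = 39
  Iter 5: R3 = 39 + 9 = 48
Final: R3 = 48

48


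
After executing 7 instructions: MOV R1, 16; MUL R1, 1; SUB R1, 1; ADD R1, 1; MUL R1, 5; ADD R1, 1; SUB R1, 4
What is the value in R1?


Register state trace:
  MOV R1, 16  → R1 = 16
  MUL R1, 1  → R1 = 16 * 1 = 16
  SUB R1, 1  → R1 = 16 - 1 = 15
  ADD R1, 1  → R1 = 15 + 1 = 16
  MUL R1, 5  → R1 = 16 * 5 = 80
  ADD R1, 1  → R1 = 80 + 1 = 81
  SUB R1, 4  → R1 = 81 - 4 = 77
Final: R1 = 77

77


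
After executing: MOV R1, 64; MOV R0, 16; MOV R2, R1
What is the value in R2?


Register state trace:
  MOV R1, 64  → R1 = 64
  MOV R0, 16  → R0 = 16
  MOV R2, R1  → R2 = 64
Final: R2 = 64

64


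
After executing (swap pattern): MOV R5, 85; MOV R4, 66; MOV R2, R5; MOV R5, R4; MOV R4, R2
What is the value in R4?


Register state trace (swap pattern):
  MOV R5, 85  → R5 = 85
  MOV R4, 66  → R4 = 66
  MOV R2, R5  → R2 = 85  (save R5)
  MOV R5, R4  → R5 = 66  (R5 gets R4's value)
  MOV R4, R2  → R4 = 85  (R4 gets saved value)
Final: R4 = 85

85


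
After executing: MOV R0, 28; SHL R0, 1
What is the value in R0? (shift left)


Register state trace:
  MOV R0, 28  → R0 = 28
  SHL R0, 1  → R0 = 28 << 1 = 28 * 2^1 = 56
Final: R0 = 56

56


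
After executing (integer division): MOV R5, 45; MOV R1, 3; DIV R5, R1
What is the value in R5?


Register state trace:
  MOV R5, 45  → R5 = 45
  MOV R1, 3  → R1 = 3
  DIV R5, R1  → R5 = 45 // 3 = 15
Final: R5 = 15

15


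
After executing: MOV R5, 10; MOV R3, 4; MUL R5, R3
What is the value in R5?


Register state trace:
  MOV R5, 10  → R5 = 10
  MOV R3, 4  → R3 = 4
  MUL R5, R3  → R5 = 10 * 4 = 40
Final: R5 = 40

40


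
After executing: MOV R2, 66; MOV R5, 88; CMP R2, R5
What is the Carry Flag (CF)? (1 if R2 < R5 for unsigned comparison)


Register state trace:
  MOV R2, 66  → R2 = 66
  MOV R5, 88  → R5 = 88
  CMP R2, R5  → unsigned 66 - 88: borrow occurs
  66 < 88, so CF = 1
CF = 1

1


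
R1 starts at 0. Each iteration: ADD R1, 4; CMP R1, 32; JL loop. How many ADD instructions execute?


Loop trace (R1 starts at 0, target 32, step 4):
  ADD #1: R1 = 0 + 4 = 4  → 4 < 32, loop
  ADD #2: R1 = 4 + 4 = 8  → 8 < 32, loop
  ADD #3: R1 = 8 + 4 = 12  → 12 < 32, loop
  ADD #4: R1 = 12 + 4 = 16  → 16 < 32, loop
  ADD #5: R1 = 16 + 4 = 20  → 20 < 32, loop
  ADD #6: R1 = 20 + 4 = 24  → 24 < 32, loop
  ADD #7: R1 = 24 + 4 = 28  → 28 < 32, loop
  ADD #8: R1 = 28 + 4 = 32  → 32 >= 32, exit
Total ADD instructions: 8

8


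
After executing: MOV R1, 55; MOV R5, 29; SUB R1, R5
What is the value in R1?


Register state trace:
  MOV R1, 55  → R1 = 55
  MOV R5, 29  → R5 = 29
  SUB R1, R5  → R1 = 55 - 29 = 26
Final: R1 = 26

26


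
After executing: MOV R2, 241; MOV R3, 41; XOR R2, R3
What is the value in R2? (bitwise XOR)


Register state trace:
  MOV R2, 241  → R2 = 241 (0b11110001)
  MOV R3, 41  → R3 = 41 (0b00101001)
  XOR R2, R3  → R2 = 241 XOR 41 = 216 (0b11011000)
Final: R2 = 216

216


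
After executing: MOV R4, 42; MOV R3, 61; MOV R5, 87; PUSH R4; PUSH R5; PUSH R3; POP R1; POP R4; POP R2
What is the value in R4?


Stack trace (top is rightmost):
  MOV R4, 42  → R4 = 42
  MOV R3, 61  → R3 = 61
  MOV R5, 87  → R5 = 87
  PUSH R4  → stack: [42]
  PUSH R5  → stack: [42, 87]
  PUSH R3  → stack: [42, 87, 61]
  POP R1  → R1 = 61, stack: [42, 87]
  POP R4  → R4 = 87, stack: [42]
  POP R2  → R2 = 42, stack: []
Final: R4 = 87

87


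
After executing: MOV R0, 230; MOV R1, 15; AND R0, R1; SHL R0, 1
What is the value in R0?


Register state trace:
  MOV R0, 230  → R0 = 230 (0b11100110)
  MOV R1, 15  → R1 = 15 (0b00001111)
  AND R0, R1  → R0 = 230 AND 15 = 6 (0b00000110)
  SHL R0, 1  → R0 = 6 << 1 = 12
Final: R0 = 12

12


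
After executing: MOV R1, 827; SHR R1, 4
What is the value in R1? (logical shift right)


Register state trace:
  MOV R1, 827  → R1 = 827
  SHR R1, 4  → R1 = 827 >> 4 = 827 // 2^4 = 51
Final: R1 = 51

51


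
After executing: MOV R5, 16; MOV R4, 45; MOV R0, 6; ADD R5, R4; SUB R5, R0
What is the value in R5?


Register state trace:
  MOV R5, 16  → R5 = 16
  MOV R4, 45  → R4 = 45
  MOV R0, 6  → R0 = 6
  ADD R5, R4  → R5 = 16 + 45 = 61
  SUB R5, R0  → R5 = 61 - 6 = 55
Final: R5 = 55

55


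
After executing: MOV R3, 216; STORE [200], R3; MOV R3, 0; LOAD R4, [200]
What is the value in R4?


Register and memory trace:
  MOV R3, 216  → R3 = 216
  STORE [200], R3  → mem[200] = 216
  MOV R3, 0  → R3 = 0
  LOAD R4, [200]  → R4 = mem[200] = 216
Final: R4 = 216

216


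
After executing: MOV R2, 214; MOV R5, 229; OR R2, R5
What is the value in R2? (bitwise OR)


Register state trace:
  MOV R2, 214  → R2 = 214 (0b11010110)
  MOV R5, 229  → R5 = 229 (0b11100101)
  OR R2, R5   → R2 = 214 OR 229 = 247 (0b11110111)
Final: R2 = 247

247


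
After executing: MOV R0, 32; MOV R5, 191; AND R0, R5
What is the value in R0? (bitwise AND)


Register state trace:
  MOV R0, 32  → R0 = 32 (0b00100000)
  MOV R5, 191  → R5 = 191 (0b10111111)
  AND R0, R5  → R0 = 32 AND 191 = 32 (0b00100000)
Final: R0 = 32

32


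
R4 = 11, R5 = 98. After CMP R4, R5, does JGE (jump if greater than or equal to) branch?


Trace:
  R4 = 11, R5 = 98
  CMP R4, R5  → compares 11 vs 98
  JGE checks: is 11 greater than or equal to 98?
  11 < 98, so condition is false
Branch taken: No

No


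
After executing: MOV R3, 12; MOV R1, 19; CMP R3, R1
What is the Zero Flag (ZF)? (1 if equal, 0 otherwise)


Register state trace:
  MOV R3, 12  → R3 = 12
  MOV R1, 19  → R1 = 19
  CMP R3, R1  → computes 12 - 19 = -7
  Result is nonzero, so values are not equal
ZF = 0

0


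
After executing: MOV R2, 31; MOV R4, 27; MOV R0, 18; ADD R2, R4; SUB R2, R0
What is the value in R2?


Register state trace:
  MOV R2, 31  → R2 = 31
  MOV R4, 27  → R4 = 27
  MOV R0, 18  → R0 = 18
  ADD R2, R4  → R2 = 31 + 27 = 58
  SUB R2, R0  → R2 = 58 - 18 = 40
Final: R2 = 40

40


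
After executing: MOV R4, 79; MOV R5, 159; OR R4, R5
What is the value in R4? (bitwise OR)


Register state trace:
  MOV R4, 79  → R4 = 79 (0b01001111)
  MOV R5, 159  → R5 = 159 (0b10011111)
  OR R4, R5   → R4 = 79 OR 159 = 223 (0b11011111)
Final: R4 = 223

223


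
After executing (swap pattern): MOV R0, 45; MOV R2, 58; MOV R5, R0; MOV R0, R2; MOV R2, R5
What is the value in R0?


Register state trace (swap pattern):
  MOV R0, 45  → R0 = 45
  MOV R2, 58  → R2 = 58
  MOV R5, R0  → R5 = 45  (save R0)
  MOV R0, R2  → R0 = 58  (R0 gets R2's value)
  MOV R2, R5  → R2 = 45  (R2 gets saved value)
Final: R0 = 58

58


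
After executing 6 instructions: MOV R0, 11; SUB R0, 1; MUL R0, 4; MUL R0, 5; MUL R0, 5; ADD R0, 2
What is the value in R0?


Register state trace:
  MOV R0, 11  → R0 = 11
  SUB R0, 1  → R0 = 11 - 1 = 10
  MUL R0, 4  → R0 = 10 * 4 = 40
  MUL R0, 5  → R0 = 40 * 5 = 200
  MUL R0, 5  → R0 = 200 * 5 = 1000
  ADD R0, 2  → R0 = 1000 + 2 = 1002
Final: R0 = 1002

1002


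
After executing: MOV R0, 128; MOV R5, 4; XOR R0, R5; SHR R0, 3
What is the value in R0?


Register state trace:
  MOV R0, 128  → R0 = 128 (0b10000000)
  MOV R5, 4  → R5 = 4 (0b00000100)
  XOR R0, R5  → R0 = 128 XOR 4 = 132 (0b10000100)
  SHR R0, 3  → R0 = 132 >> 3 = 16
Final: R0 = 16

16


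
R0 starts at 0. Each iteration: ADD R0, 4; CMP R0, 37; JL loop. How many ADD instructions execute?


Loop trace (R0 starts at 0, target 37, step 4):
  ADD #1: R0 = 0 + 4 = 4  → 4 < 37, loop
  ADD #2: R0 = 4 + 4 = 8  → 8 < 37, loop
  ADD #3: R0 = 8 + 4 = 12  → 12 < 37, loop
  ADD #4: R0 = 12 + 4 = 16  → 16 < 37, loop
  ADD #5: R0 = 16 + 4 = 20  → 20 < 37, loop
  ADD #6: R0 = 20 + 4 = 24  → 24 < 37, loop
  ADD #7: R0 = 24 + 4 = 28  → 28 < 37, loop
  ADD #8: R0 = 28 + 4 = 32  → 32 < 37, loop
  ADD #9: R0 = 32 + 4 = 36  → 36 < 37, loop
  ADD #10: R0 = 36 + 4 = 40  → 40 >= 37, exit
Total ADD instructions: 10

10


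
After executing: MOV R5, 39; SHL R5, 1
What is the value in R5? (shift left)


Register state trace:
  MOV R5, 39  → R5 = 39
  SHL R5, 1  → R5 = 39 << 1 = 39 * 2^1 = 78
Final: R5 = 78

78


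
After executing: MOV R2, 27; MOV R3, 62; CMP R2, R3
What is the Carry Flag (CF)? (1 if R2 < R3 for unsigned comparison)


Register state trace:
  MOV R2, 27  → R2 = 27
  MOV R3, 62  → R3 = 62
  CMP R2, R3  → unsigned 27 - 62: borrow occurs
  27 < 62, so CF = 1
CF = 1

1
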